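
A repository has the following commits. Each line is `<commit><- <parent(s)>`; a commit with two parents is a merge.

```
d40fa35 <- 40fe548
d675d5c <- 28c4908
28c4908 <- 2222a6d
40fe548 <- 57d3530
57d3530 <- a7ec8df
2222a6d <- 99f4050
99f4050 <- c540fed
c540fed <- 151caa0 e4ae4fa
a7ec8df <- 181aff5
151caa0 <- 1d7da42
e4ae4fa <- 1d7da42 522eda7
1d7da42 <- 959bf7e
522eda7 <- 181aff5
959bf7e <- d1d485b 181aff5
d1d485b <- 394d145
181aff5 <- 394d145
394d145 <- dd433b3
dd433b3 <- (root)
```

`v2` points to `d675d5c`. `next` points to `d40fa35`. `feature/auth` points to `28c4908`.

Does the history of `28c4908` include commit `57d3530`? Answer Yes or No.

No

Ancestors of 28c4908: {151caa0, 181aff5, 1d7da42, 2222a6d, 28c4908, 394d145, 522eda7, 959bf7e, 99f4050, c540fed, d1d485b, dd433b3, e4ae4fa}.
57d3530 is not in that set, so it is not an ancestor of 28c4908.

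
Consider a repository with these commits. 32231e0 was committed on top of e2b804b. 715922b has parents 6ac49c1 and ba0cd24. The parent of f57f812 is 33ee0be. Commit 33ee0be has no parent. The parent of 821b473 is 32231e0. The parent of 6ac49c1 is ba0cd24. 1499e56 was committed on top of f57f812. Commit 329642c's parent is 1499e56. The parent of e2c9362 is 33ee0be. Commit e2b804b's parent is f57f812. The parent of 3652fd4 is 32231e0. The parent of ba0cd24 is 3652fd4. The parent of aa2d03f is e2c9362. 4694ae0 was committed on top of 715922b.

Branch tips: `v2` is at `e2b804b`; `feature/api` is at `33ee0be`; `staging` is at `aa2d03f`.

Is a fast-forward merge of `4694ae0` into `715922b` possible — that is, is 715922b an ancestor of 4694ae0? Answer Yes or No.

Yes

A fast-forward from 715922b to 4694ae0 is possible iff 715922b is an ancestor of 4694ae0.
Ancestors of 4694ae0: {32231e0, 33ee0be, 3652fd4, 4694ae0, 6ac49c1, 715922b, ba0cd24, e2b804b, f57f812}.
715922b is among them, so fast-forward is possible.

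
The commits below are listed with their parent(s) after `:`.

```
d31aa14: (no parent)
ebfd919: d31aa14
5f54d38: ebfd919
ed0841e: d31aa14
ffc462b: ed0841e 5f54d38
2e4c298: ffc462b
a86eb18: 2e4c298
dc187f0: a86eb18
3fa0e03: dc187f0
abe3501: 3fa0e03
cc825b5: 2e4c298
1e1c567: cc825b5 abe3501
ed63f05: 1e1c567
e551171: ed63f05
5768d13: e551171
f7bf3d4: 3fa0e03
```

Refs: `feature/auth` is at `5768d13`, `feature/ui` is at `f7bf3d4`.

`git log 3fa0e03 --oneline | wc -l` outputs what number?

9

Walking parent pointers from 3fa0e03: reachable set = {2e4c298, 3fa0e03, 5f54d38, a86eb18, d31aa14, dc187f0, ebfd919, ed0841e, ffc462b}.
That is 9 commits.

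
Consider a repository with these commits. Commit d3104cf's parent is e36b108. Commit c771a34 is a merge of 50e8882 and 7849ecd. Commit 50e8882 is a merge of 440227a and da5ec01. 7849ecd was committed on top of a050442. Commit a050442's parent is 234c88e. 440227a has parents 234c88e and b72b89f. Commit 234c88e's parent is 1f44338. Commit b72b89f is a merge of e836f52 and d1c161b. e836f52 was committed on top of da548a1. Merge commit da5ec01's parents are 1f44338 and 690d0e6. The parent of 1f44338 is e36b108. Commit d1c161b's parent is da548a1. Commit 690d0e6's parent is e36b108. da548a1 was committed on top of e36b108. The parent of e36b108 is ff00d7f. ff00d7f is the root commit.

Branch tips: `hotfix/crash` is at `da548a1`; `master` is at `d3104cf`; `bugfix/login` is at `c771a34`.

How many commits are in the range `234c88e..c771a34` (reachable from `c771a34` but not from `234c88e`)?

Reachable from c771a34: {1f44338, 234c88e, 440227a, 50e8882, 690d0e6, 7849ecd, a050442, b72b89f, c771a34, d1c161b, da548a1, da5ec01, e36b108, e836f52, ff00d7f}.
Reachable from 234c88e: {1f44338, 234c88e, e36b108, ff00d7f}.
In c771a34's history but not 234c88e's: {440227a, 50e8882, 690d0e6, 7849ecd, a050442, b72b89f, c771a34, d1c161b, da548a1, da5ec01, e836f52} — 11 commits.

11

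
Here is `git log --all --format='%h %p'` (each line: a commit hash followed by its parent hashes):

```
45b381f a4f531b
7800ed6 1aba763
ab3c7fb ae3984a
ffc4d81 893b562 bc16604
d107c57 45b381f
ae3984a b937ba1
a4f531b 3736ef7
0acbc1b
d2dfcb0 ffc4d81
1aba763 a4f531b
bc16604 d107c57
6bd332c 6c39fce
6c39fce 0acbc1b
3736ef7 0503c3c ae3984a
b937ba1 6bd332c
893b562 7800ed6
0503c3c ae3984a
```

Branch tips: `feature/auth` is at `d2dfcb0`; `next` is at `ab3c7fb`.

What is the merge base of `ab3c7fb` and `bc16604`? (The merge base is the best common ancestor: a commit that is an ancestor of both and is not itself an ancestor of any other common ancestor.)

Ancestors of ab3c7fb: {0acbc1b, 6bd332c, 6c39fce, ab3c7fb, ae3984a, b937ba1}.
Ancestors of bc16604: {0503c3c, 0acbc1b, 3736ef7, 45b381f, 6bd332c, 6c39fce, a4f531b, ae3984a, b937ba1, bc16604, d107c57}.
Common ancestors: {0acbc1b, 6bd332c, 6c39fce, ae3984a, b937ba1}.
Among these, ae3984a is not an ancestor of any other common ancestor — it is the merge base.

ae3984a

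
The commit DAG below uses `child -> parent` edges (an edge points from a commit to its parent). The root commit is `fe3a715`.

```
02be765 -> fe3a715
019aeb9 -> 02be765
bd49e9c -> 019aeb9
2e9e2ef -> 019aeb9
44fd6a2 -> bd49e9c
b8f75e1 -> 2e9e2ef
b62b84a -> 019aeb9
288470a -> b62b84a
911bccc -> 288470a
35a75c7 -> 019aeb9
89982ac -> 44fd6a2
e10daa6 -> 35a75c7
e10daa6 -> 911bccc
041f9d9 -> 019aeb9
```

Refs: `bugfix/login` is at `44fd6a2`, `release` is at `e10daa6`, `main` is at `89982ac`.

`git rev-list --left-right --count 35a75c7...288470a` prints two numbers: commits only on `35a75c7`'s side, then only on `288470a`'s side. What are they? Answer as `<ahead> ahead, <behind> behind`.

Reachable from 35a75c7: {019aeb9, 02be765, 35a75c7, fe3a715}.
Reachable from 288470a: {019aeb9, 02be765, 288470a, b62b84a, fe3a715}.
Only in 35a75c7's history (ahead): {35a75c7} — 1.
Only in 288470a's history (behind): {288470a, b62b84a} — 2.

1 ahead, 2 behind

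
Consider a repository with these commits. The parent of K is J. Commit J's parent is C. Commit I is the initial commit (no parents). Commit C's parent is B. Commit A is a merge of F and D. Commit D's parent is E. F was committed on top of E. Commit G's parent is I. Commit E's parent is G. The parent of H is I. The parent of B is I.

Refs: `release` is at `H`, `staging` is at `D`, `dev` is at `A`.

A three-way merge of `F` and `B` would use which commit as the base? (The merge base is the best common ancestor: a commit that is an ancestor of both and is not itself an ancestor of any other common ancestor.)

Ancestors of F: {E, F, G, I}.
Ancestors of B: {B, I}.
Common ancestors: {I}.
The only common ancestor is I, so it is the merge base.

I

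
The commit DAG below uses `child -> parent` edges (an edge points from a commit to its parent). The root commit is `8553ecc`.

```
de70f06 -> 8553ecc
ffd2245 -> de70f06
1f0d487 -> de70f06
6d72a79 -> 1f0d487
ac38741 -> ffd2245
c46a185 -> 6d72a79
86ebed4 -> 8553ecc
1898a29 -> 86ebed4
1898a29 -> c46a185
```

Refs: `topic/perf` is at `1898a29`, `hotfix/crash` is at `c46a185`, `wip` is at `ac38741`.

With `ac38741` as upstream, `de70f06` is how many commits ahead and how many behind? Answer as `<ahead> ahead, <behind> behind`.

0 ahead, 2 behind

Reachable from de70f06: {8553ecc, de70f06}.
Reachable from ac38741: {8553ecc, ac38741, de70f06, ffd2245}.
Only in de70f06's history (ahead): {} — 0.
Only in ac38741's history (behind): {ac38741, ffd2245} — 2.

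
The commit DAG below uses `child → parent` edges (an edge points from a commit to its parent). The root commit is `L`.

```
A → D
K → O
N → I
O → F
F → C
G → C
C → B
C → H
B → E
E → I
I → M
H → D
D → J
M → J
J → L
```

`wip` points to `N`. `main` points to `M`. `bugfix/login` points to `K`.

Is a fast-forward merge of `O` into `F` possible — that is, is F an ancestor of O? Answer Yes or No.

Yes

A fast-forward from F to O is possible iff F is an ancestor of O.
Ancestors of O: {B, C, D, E, F, H, I, J, L, M, O}.
F is among them, so fast-forward is possible.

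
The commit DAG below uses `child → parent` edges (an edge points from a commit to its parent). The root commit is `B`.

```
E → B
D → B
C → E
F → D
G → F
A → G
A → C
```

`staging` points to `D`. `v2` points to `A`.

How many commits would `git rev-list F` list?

Walking parent pointers from F: reachable set = {B, D, F}.
That is 3 commits.

3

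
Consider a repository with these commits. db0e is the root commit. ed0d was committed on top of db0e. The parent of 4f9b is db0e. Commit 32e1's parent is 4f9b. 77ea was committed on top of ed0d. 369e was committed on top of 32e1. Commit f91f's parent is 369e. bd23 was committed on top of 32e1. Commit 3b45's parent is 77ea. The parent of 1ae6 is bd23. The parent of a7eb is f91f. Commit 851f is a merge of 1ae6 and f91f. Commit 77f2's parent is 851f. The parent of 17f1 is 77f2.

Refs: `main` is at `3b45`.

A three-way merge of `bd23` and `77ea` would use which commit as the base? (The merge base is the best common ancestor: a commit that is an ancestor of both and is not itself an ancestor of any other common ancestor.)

Ancestors of bd23: {32e1, 4f9b, bd23, db0e}.
Ancestors of 77ea: {77ea, db0e, ed0d}.
Common ancestors: {db0e}.
The only common ancestor is db0e, so it is the merge base.

db0e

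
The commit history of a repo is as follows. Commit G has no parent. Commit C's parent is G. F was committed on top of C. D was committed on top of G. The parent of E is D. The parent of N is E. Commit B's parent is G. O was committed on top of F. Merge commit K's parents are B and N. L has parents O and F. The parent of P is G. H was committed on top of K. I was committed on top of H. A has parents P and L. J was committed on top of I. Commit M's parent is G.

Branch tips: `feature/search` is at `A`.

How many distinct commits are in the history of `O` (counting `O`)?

Walking parent pointers from O: reachable set = {C, F, G, O}.
That is 4 commits.

4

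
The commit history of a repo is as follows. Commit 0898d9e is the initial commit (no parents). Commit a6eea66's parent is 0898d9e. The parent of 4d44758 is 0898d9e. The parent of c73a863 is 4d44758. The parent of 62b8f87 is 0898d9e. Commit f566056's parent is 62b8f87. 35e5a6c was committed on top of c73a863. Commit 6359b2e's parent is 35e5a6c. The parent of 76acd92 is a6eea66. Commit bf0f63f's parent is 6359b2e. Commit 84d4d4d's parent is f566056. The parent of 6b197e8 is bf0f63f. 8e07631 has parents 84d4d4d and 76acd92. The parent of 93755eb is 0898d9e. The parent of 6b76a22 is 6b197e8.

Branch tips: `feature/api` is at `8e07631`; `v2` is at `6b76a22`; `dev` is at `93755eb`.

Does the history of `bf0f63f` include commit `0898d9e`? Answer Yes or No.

Ancestors of bf0f63f (commits reachable by following parents): {0898d9e, 35e5a6c, 4d44758, 6359b2e, bf0f63f, c73a863}.
0898d9e is in that set, so it is an ancestor of bf0f63f.

Yes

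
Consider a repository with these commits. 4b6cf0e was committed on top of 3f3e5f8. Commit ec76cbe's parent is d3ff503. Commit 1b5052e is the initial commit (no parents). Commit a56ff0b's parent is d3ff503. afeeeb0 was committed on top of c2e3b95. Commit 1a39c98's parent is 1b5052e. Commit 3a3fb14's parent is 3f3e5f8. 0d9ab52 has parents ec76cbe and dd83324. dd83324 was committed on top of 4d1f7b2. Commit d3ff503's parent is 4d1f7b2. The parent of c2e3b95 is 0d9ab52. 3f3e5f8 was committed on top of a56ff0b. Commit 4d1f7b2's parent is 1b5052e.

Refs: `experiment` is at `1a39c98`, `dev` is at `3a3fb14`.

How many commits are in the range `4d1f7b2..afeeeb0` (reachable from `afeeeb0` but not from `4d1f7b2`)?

6

Reachable from afeeeb0: {0d9ab52, 1b5052e, 4d1f7b2, afeeeb0, c2e3b95, d3ff503, dd83324, ec76cbe}.
Reachable from 4d1f7b2: {1b5052e, 4d1f7b2}.
In afeeeb0's history but not 4d1f7b2's: {0d9ab52, afeeeb0, c2e3b95, d3ff503, dd83324, ec76cbe} — 6 commits.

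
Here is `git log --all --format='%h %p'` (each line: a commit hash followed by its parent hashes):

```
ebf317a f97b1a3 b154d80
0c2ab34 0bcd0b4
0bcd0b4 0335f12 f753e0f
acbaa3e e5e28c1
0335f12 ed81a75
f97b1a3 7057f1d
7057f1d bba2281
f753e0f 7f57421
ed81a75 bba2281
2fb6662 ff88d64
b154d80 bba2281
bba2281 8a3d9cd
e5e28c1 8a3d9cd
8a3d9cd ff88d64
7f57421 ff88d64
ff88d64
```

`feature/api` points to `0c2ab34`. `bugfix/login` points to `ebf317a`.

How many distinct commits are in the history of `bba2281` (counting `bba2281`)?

Walking parent pointers from bba2281: reachable set = {8a3d9cd, bba2281, ff88d64}.
That is 3 commits.

3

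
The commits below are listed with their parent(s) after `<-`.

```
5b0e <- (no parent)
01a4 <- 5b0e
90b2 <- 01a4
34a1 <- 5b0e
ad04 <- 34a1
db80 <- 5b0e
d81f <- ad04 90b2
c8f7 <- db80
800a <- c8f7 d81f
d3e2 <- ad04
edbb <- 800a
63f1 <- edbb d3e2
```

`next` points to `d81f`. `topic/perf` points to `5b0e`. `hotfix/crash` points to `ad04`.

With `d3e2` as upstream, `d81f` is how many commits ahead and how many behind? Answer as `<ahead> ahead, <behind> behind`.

3 ahead, 1 behind

Reachable from d81f: {01a4, 34a1, 5b0e, 90b2, ad04, d81f}.
Reachable from d3e2: {34a1, 5b0e, ad04, d3e2}.
Only in d81f's history (ahead): {01a4, 90b2, d81f} — 3.
Only in d3e2's history (behind): {d3e2} — 1.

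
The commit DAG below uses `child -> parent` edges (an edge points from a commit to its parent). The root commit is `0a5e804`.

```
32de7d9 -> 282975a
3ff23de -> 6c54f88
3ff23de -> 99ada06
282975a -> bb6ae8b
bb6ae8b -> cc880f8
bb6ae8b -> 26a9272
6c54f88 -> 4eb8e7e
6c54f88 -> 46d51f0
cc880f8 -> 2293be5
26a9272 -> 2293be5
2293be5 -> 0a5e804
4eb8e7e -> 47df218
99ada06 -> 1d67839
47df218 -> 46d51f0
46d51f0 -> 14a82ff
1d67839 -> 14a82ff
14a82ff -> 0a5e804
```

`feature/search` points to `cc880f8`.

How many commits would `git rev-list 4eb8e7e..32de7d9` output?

6

Reachable from 32de7d9: {0a5e804, 2293be5, 26a9272, 282975a, 32de7d9, bb6ae8b, cc880f8}.
Reachable from 4eb8e7e: {0a5e804, 14a82ff, 46d51f0, 47df218, 4eb8e7e}.
In 32de7d9's history but not 4eb8e7e's: {2293be5, 26a9272, 282975a, 32de7d9, bb6ae8b, cc880f8} — 6 commits.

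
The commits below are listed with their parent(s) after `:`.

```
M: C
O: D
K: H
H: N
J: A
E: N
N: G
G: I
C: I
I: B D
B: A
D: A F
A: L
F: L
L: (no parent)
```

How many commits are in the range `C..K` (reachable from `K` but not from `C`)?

Reachable from K: {A, B, D, F, G, H, I, K, L, N}.
Reachable from C: {A, B, C, D, F, I, L}.
In K's history but not C's: {G, H, K, N} — 4 commits.

4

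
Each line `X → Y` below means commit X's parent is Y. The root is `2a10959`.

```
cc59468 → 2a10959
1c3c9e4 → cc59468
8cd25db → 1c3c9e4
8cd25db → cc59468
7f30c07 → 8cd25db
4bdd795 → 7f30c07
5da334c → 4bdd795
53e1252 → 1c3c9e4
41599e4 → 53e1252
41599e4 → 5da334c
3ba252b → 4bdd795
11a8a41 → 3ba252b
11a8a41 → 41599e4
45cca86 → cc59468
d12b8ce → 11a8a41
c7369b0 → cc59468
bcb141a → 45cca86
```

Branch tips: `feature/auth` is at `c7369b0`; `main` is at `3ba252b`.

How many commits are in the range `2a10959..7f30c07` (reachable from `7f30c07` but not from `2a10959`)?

Reachable from 7f30c07: {1c3c9e4, 2a10959, 7f30c07, 8cd25db, cc59468}.
Reachable from 2a10959: {2a10959}.
In 7f30c07's history but not 2a10959's: {1c3c9e4, 7f30c07, 8cd25db, cc59468} — 4 commits.

4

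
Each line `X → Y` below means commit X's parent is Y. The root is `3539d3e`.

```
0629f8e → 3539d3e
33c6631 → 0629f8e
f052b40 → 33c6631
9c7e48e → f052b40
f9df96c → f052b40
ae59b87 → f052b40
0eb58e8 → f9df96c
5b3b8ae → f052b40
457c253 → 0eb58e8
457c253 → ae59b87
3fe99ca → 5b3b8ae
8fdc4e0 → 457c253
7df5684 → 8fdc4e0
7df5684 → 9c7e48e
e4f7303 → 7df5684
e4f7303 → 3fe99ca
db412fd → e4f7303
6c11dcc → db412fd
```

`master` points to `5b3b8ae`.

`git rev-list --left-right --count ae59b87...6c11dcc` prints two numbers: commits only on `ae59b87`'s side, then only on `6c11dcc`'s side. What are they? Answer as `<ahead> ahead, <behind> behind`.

0 ahead, 11 behind

Reachable from ae59b87: {0629f8e, 33c6631, 3539d3e, ae59b87, f052b40}.
Reachable from 6c11dcc: {0629f8e, 0eb58e8, 33c6631, 3539d3e, 3fe99ca, 457c253, 5b3b8ae, 6c11dcc, 7df5684, 8fdc4e0, 9c7e48e, ae59b87, db412fd, e4f7303, f052b40, f9df96c}.
Only in ae59b87's history (ahead): {} — 0.
Only in 6c11dcc's history (behind): {0eb58e8, 3fe99ca, 457c253, 5b3b8ae, 6c11dcc, 7df5684, 8fdc4e0, 9c7e48e, db412fd, e4f7303, f9df96c} — 11.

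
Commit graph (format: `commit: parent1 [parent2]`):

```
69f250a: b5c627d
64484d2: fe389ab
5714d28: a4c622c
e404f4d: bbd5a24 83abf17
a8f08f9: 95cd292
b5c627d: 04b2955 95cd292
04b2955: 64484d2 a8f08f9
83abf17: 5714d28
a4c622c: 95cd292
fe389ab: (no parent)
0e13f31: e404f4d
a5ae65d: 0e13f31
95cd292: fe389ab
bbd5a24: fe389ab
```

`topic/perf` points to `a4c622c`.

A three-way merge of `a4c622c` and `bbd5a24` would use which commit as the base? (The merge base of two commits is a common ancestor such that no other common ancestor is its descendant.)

fe389ab

Ancestors of a4c622c: {95cd292, a4c622c, fe389ab}.
Ancestors of bbd5a24: {bbd5a24, fe389ab}.
Common ancestors: {fe389ab}.
The only common ancestor is fe389ab, so it is the merge base.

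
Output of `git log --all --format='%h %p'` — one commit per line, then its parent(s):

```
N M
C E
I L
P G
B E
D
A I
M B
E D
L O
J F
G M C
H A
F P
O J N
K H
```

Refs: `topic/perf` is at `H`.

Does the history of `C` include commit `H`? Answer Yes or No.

Ancestors of C: {C, D, E}.
H is not in that set, so it is not an ancestor of C.

No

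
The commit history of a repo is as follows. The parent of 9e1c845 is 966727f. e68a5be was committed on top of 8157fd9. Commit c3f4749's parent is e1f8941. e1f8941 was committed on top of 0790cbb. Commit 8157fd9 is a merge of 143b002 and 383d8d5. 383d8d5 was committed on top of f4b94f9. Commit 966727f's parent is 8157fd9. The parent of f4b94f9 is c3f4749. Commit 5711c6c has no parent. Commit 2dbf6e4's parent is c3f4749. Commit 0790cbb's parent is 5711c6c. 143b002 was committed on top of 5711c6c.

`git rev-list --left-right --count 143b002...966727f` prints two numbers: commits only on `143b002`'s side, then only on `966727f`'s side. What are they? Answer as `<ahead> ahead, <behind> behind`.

Reachable from 143b002: {143b002, 5711c6c}.
Reachable from 966727f: {0790cbb, 143b002, 383d8d5, 5711c6c, 8157fd9, 966727f, c3f4749, e1f8941, f4b94f9}.
Only in 143b002's history (ahead): {} — 0.
Only in 966727f's history (behind): {0790cbb, 383d8d5, 8157fd9, 966727f, c3f4749, e1f8941, f4b94f9} — 7.

0 ahead, 7 behind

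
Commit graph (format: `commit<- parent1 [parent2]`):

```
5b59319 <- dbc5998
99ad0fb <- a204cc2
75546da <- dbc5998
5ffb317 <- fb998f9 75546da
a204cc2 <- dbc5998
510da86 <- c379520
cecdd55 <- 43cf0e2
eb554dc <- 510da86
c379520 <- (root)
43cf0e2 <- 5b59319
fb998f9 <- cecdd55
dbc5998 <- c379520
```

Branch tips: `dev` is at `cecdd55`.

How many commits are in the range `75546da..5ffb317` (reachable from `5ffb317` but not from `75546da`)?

Reachable from 5ffb317: {43cf0e2, 5b59319, 5ffb317, 75546da, c379520, cecdd55, dbc5998, fb998f9}.
Reachable from 75546da: {75546da, c379520, dbc5998}.
In 5ffb317's history but not 75546da's: {43cf0e2, 5b59319, 5ffb317, cecdd55, fb998f9} — 5 commits.

5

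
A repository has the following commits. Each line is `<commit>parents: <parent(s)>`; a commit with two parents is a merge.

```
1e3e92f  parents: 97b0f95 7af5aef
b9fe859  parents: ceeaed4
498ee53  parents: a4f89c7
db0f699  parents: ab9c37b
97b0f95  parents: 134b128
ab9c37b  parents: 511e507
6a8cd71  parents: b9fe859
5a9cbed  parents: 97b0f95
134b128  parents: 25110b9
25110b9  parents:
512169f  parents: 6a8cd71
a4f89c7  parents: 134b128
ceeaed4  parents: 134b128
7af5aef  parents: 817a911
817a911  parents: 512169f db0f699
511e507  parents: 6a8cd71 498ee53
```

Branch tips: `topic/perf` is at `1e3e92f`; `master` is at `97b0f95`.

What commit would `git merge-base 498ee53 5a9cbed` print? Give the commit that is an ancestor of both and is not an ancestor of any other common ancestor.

134b128

Ancestors of 498ee53: {134b128, 25110b9, 498ee53, a4f89c7}.
Ancestors of 5a9cbed: {134b128, 25110b9, 5a9cbed, 97b0f95}.
Common ancestors: {134b128, 25110b9}.
Among these, 134b128 is not an ancestor of any other common ancestor — it is the merge base.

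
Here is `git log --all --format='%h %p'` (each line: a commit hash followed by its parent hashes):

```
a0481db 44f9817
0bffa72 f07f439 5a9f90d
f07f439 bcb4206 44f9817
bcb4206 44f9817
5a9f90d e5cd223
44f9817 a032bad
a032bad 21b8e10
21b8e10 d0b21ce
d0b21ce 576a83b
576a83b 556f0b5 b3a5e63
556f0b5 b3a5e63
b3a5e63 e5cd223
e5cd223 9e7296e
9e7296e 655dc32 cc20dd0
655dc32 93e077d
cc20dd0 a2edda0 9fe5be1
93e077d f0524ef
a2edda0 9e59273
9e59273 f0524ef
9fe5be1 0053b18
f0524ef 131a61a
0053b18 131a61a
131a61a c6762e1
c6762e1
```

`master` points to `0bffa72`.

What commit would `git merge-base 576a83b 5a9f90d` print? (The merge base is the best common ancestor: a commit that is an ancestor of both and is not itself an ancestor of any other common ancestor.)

e5cd223

Ancestors of 576a83b: {0053b18, 131a61a, 556f0b5, 576a83b, 655dc32, 93e077d, 9e59273, 9e7296e, 9fe5be1, a2edda0, b3a5e63, c6762e1, cc20dd0, e5cd223, f0524ef}.
Ancestors of 5a9f90d: {0053b18, 131a61a, 5a9f90d, 655dc32, 93e077d, 9e59273, 9e7296e, 9fe5be1, a2edda0, c6762e1, cc20dd0, e5cd223, f0524ef}.
Common ancestors: {0053b18, 131a61a, 655dc32, 93e077d, 9e59273, 9e7296e, 9fe5be1, a2edda0, c6762e1, cc20dd0, e5cd223, f0524ef}.
Among these, e5cd223 is not an ancestor of any other common ancestor — it is the merge base.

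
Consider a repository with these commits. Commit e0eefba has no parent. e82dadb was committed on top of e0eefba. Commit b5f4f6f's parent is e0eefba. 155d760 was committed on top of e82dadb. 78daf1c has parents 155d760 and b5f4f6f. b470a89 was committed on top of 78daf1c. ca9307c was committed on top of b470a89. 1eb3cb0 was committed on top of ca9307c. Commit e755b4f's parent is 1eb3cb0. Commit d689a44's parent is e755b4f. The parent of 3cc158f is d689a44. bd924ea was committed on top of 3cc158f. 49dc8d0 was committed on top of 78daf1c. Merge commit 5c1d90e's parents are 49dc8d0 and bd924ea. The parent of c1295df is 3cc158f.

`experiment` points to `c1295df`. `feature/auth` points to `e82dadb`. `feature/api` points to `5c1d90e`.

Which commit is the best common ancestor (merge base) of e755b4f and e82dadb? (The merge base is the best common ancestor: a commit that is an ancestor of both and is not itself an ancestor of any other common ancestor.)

Ancestors of e755b4f: {155d760, 1eb3cb0, 78daf1c, b470a89, b5f4f6f, ca9307c, e0eefba, e755b4f, e82dadb}.
Ancestors of e82dadb: {e0eefba, e82dadb}.
Common ancestors: {e0eefba, e82dadb}.
Among these, e82dadb is not an ancestor of any other common ancestor — it is the merge base.

e82dadb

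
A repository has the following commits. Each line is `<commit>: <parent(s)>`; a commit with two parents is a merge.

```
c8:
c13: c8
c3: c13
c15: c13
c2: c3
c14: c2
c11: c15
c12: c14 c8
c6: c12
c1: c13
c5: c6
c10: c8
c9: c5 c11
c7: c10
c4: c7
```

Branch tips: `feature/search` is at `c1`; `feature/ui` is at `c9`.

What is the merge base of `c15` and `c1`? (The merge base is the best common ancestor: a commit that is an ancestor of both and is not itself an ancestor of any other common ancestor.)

c13

Ancestors of c15: {c13, c15, c8}.
Ancestors of c1: {c1, c13, c8}.
Common ancestors: {c13, c8}.
Among these, c13 is not an ancestor of any other common ancestor — it is the merge base.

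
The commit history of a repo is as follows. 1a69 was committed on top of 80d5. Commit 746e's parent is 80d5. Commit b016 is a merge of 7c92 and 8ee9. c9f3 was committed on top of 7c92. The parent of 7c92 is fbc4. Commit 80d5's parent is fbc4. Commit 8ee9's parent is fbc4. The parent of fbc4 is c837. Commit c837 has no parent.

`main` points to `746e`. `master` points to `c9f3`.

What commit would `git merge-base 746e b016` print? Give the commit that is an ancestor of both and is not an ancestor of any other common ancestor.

Ancestors of 746e: {746e, 80d5, c837, fbc4}.
Ancestors of b016: {7c92, 8ee9, b016, c837, fbc4}.
Common ancestors: {c837, fbc4}.
Among these, fbc4 is not an ancestor of any other common ancestor — it is the merge base.

fbc4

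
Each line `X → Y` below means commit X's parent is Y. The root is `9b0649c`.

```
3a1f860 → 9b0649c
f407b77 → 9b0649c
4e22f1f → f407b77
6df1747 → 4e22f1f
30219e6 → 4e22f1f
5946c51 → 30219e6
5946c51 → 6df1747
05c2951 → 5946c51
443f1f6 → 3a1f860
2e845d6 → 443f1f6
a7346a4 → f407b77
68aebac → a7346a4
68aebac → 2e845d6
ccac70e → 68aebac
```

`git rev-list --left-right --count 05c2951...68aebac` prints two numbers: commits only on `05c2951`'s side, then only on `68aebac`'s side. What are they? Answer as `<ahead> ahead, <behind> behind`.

Reachable from 05c2951: {05c2951, 30219e6, 4e22f1f, 5946c51, 6df1747, 9b0649c, f407b77}.
Reachable from 68aebac: {2e845d6, 3a1f860, 443f1f6, 68aebac, 9b0649c, a7346a4, f407b77}.
Only in 05c2951's history (ahead): {05c2951, 30219e6, 4e22f1f, 5946c51, 6df1747} — 5.
Only in 68aebac's history (behind): {2e845d6, 3a1f860, 443f1f6, 68aebac, a7346a4} — 5.

5 ahead, 5 behind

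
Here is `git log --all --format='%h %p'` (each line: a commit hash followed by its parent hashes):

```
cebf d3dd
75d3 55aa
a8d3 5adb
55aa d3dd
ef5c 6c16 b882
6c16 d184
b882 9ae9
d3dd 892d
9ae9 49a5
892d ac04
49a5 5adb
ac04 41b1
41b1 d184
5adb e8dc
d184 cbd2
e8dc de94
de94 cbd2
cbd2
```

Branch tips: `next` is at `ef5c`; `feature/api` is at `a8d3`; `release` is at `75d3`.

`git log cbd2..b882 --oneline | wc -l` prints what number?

6

Reachable from b882: {49a5, 5adb, 9ae9, b882, cbd2, de94, e8dc}.
Reachable from cbd2: {cbd2}.
In b882's history but not cbd2's: {49a5, 5adb, 9ae9, b882, de94, e8dc} — 6 commits.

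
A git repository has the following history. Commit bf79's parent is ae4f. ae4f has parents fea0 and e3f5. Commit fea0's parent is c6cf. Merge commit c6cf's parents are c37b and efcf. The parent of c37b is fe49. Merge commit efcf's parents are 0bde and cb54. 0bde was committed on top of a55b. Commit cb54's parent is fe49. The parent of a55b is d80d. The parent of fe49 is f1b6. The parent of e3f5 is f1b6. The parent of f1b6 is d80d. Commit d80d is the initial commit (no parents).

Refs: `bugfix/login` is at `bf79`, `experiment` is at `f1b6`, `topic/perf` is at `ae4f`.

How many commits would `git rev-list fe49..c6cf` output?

6

Reachable from c6cf: {0bde, a55b, c37b, c6cf, cb54, d80d, efcf, f1b6, fe49}.
Reachable from fe49: {d80d, f1b6, fe49}.
In c6cf's history but not fe49's: {0bde, a55b, c37b, c6cf, cb54, efcf} — 6 commits.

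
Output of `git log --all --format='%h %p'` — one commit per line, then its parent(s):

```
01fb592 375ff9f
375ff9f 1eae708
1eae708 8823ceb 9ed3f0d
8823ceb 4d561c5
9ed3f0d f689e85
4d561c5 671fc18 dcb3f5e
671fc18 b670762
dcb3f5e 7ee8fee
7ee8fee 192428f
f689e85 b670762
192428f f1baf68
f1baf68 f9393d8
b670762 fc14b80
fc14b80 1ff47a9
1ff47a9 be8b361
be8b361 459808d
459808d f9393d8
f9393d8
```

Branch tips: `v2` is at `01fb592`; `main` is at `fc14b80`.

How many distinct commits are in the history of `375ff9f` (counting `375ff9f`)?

Walking parent pointers from 375ff9f: reachable set = {192428f, 1eae708, 1ff47a9, 375ff9f, 459808d, 4d561c5, 671fc18, 7ee8fee, 8823ceb, 9ed3f0d, b670762, be8b361, dcb3f5e, f1baf68, f689e85, f9393d8, fc14b80}.
That is 17 commits.

17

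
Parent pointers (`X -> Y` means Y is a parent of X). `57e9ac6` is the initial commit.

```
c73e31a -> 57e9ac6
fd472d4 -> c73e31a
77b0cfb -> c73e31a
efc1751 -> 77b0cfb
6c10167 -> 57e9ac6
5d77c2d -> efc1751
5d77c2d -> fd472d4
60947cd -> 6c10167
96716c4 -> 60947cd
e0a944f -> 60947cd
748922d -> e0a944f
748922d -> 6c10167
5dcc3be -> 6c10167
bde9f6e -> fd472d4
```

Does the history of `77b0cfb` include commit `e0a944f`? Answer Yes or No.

Ancestors of 77b0cfb: {57e9ac6, 77b0cfb, c73e31a}.
e0a944f is not in that set, so it is not an ancestor of 77b0cfb.

No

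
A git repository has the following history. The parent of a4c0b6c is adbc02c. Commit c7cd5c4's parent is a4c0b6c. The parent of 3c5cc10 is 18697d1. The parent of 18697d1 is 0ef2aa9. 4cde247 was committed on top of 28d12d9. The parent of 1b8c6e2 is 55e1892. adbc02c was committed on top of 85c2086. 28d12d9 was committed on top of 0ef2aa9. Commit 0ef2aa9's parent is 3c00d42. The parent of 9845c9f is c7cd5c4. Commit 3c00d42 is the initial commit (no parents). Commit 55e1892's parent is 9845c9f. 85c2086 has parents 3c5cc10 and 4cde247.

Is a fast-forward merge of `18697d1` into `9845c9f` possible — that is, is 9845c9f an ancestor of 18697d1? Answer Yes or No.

No

A fast-forward from 9845c9f to 18697d1 is possible iff 9845c9f is an ancestor of 18697d1.
Ancestors of 18697d1: {0ef2aa9, 18697d1, 3c00d42}.
9845c9f is not among them, so fast-forward is not possible.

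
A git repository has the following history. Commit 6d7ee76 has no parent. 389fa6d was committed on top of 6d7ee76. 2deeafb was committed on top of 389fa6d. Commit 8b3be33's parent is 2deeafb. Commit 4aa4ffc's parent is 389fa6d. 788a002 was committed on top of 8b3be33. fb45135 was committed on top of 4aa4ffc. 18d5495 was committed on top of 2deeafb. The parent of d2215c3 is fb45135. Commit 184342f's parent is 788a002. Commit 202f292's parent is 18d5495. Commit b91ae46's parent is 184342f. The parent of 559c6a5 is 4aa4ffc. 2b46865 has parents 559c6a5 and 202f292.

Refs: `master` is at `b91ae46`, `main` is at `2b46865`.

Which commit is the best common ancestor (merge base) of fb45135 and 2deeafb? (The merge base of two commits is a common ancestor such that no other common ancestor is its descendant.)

Ancestors of fb45135: {389fa6d, 4aa4ffc, 6d7ee76, fb45135}.
Ancestors of 2deeafb: {2deeafb, 389fa6d, 6d7ee76}.
Common ancestors: {389fa6d, 6d7ee76}.
Among these, 389fa6d is not an ancestor of any other common ancestor — it is the merge base.

389fa6d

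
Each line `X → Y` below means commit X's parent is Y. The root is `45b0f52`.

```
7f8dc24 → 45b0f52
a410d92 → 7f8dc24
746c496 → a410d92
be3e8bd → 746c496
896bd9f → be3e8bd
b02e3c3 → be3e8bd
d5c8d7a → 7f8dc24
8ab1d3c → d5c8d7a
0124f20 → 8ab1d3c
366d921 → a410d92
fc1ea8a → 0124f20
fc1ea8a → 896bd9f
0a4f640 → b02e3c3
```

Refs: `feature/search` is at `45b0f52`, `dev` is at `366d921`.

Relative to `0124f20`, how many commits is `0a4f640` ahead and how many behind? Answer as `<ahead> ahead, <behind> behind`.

5 ahead, 3 behind

Reachable from 0a4f640: {0a4f640, 45b0f52, 746c496, 7f8dc24, a410d92, b02e3c3, be3e8bd}.
Reachable from 0124f20: {0124f20, 45b0f52, 7f8dc24, 8ab1d3c, d5c8d7a}.
Only in 0a4f640's history (ahead): {0a4f640, 746c496, a410d92, b02e3c3, be3e8bd} — 5.
Only in 0124f20's history (behind): {0124f20, 8ab1d3c, d5c8d7a} — 3.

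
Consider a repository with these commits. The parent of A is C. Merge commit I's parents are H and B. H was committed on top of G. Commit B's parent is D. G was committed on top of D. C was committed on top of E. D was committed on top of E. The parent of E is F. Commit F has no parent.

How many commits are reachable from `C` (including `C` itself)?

3

Walking parent pointers from C: reachable set = {C, E, F}.
That is 3 commits.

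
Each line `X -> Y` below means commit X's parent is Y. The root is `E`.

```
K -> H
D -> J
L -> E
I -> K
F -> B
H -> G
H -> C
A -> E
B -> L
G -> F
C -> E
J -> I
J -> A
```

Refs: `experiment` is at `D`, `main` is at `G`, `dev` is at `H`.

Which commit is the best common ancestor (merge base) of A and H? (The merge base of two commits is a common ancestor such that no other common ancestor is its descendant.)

E

Ancestors of A: {A, E}.
Ancestors of H: {B, C, E, F, G, H, L}.
Common ancestors: {E}.
The only common ancestor is E, so it is the merge base.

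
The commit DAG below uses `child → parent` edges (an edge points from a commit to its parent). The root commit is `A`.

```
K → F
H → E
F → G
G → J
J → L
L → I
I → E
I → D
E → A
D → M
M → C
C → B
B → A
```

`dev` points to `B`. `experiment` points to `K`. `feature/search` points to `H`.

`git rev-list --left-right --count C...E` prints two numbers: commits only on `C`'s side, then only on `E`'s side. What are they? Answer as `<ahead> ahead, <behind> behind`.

Reachable from C: {A, B, C}.
Reachable from E: {A, E}.
Only in C's history (ahead): {B, C} — 2.
Only in E's history (behind): {E} — 1.

2 ahead, 1 behind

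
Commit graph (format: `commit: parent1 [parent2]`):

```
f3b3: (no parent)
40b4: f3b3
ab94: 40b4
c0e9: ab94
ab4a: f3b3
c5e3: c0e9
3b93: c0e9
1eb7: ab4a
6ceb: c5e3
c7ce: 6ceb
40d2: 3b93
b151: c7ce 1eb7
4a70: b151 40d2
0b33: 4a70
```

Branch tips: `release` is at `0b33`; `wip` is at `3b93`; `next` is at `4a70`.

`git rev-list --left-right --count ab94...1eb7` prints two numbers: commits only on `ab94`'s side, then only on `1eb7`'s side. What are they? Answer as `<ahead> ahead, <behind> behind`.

2 ahead, 2 behind

Reachable from ab94: {40b4, ab94, f3b3}.
Reachable from 1eb7: {1eb7, ab4a, f3b3}.
Only in ab94's history (ahead): {40b4, ab94} — 2.
Only in 1eb7's history (behind): {1eb7, ab4a} — 2.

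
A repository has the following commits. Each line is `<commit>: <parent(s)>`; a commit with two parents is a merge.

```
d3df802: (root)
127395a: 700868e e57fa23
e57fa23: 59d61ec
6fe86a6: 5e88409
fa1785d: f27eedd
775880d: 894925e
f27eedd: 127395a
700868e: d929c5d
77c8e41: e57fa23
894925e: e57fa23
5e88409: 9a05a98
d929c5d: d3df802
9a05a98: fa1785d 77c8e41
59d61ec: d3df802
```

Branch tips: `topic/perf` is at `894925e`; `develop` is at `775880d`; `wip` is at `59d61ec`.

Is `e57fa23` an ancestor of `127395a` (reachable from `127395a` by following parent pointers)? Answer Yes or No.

Yes

Ancestors of 127395a (commits reachable by following parents): {127395a, 59d61ec, 700868e, d3df802, d929c5d, e57fa23}.
e57fa23 is in that set, so it is an ancestor of 127395a.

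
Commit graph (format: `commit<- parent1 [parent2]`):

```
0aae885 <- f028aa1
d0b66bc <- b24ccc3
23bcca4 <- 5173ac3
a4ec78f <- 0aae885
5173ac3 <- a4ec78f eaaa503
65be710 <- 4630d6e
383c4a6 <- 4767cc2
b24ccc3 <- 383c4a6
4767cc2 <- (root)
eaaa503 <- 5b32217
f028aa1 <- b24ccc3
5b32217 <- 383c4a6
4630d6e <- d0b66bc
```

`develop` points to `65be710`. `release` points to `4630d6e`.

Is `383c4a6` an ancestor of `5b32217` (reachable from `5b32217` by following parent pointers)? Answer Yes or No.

Ancestors of 5b32217 (commits reachable by following parents): {383c4a6, 4767cc2, 5b32217}.
383c4a6 is in that set, so it is an ancestor of 5b32217.

Yes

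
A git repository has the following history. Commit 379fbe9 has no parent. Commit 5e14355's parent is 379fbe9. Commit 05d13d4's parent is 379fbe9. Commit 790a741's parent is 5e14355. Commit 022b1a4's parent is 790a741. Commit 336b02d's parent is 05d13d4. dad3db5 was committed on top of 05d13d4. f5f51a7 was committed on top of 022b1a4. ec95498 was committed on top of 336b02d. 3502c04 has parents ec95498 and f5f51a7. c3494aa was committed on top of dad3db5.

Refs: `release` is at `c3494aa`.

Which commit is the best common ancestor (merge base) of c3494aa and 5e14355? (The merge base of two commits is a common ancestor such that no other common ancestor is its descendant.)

379fbe9

Ancestors of c3494aa: {05d13d4, 379fbe9, c3494aa, dad3db5}.
Ancestors of 5e14355: {379fbe9, 5e14355}.
Common ancestors: {379fbe9}.
The only common ancestor is 379fbe9, so it is the merge base.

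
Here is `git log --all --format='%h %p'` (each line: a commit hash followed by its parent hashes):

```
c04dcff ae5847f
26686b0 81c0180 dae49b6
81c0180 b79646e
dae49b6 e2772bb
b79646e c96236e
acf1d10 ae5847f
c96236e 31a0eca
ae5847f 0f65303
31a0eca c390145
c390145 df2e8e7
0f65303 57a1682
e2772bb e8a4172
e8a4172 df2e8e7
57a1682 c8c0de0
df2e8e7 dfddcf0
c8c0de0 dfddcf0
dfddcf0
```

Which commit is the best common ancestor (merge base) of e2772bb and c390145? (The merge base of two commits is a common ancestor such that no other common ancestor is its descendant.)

Ancestors of e2772bb: {df2e8e7, dfddcf0, e2772bb, e8a4172}.
Ancestors of c390145: {c390145, df2e8e7, dfddcf0}.
Common ancestors: {df2e8e7, dfddcf0}.
Among these, df2e8e7 is not an ancestor of any other common ancestor — it is the merge base.

df2e8e7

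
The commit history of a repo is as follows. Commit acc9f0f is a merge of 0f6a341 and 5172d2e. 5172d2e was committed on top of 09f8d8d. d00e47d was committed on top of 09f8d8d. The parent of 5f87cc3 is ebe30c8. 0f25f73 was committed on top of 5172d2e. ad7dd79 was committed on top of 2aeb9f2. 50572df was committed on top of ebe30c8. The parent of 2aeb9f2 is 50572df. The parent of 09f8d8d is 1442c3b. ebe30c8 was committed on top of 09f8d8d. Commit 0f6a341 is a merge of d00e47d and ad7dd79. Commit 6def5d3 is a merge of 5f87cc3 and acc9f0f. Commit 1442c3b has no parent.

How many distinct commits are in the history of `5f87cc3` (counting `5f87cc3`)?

4

Walking parent pointers from 5f87cc3: reachable set = {09f8d8d, 1442c3b, 5f87cc3, ebe30c8}.
That is 4 commits.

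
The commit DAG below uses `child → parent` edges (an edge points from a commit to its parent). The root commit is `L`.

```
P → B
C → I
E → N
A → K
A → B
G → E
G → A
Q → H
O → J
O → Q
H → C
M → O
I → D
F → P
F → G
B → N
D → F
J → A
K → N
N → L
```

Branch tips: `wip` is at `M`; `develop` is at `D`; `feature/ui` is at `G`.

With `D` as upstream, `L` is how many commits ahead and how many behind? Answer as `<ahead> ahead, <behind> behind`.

Reachable from L: {L}.
Reachable from D: {A, B, D, E, F, G, K, L, N, P}.
Only in L's history (ahead): {} — 0.
Only in D's history (behind): {A, B, D, E, F, G, K, N, P} — 9.

0 ahead, 9 behind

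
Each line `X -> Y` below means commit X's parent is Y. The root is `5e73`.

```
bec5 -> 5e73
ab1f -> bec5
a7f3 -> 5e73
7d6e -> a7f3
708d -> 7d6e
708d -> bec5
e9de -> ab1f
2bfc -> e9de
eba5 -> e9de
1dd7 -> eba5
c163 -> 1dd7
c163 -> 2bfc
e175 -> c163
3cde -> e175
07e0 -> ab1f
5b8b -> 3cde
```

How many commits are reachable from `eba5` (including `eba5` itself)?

Walking parent pointers from eba5: reachable set = {5e73, ab1f, bec5, e9de, eba5}.
That is 5 commits.

5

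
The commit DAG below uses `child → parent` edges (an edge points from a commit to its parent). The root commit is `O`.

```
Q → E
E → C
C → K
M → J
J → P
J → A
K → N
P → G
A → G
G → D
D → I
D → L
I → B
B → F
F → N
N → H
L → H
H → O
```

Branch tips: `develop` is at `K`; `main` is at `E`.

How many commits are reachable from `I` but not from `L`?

Reachable from I: {B, F, H, I, N, O}.
Reachable from L: {H, L, O}.
In I's history but not L's: {B, F, I, N} — 4 commits.

4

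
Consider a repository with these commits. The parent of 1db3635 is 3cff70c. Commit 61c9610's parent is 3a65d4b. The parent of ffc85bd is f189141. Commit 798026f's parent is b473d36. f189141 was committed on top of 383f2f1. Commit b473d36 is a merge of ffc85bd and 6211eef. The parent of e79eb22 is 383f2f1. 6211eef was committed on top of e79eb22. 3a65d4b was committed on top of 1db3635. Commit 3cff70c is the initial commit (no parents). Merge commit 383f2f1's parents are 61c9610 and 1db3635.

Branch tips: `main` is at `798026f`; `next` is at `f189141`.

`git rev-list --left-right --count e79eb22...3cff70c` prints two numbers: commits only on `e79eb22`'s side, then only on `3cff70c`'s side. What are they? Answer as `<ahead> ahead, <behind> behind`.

Reachable from e79eb22: {1db3635, 383f2f1, 3a65d4b, 3cff70c, 61c9610, e79eb22}.
Reachable from 3cff70c: {3cff70c}.
Only in e79eb22's history (ahead): {1db3635, 383f2f1, 3a65d4b, 61c9610, e79eb22} — 5.
Only in 3cff70c's history (behind): {} — 0.

5 ahead, 0 behind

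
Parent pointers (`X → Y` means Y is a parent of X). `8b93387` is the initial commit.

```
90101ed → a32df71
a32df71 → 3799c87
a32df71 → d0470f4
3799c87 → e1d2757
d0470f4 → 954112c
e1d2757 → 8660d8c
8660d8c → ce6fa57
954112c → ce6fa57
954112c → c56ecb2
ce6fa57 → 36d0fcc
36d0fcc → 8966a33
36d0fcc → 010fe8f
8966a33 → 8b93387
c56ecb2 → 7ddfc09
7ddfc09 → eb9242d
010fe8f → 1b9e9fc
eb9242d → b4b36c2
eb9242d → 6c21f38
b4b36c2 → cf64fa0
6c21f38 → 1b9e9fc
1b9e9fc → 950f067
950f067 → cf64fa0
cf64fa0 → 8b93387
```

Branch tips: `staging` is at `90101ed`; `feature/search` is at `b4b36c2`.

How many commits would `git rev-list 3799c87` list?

11

Walking parent pointers from 3799c87: reachable set = {010fe8f, 1b9e9fc, 36d0fcc, 3799c87, 8660d8c, 8966a33, 8b93387, 950f067, ce6fa57, cf64fa0, e1d2757}.
That is 11 commits.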